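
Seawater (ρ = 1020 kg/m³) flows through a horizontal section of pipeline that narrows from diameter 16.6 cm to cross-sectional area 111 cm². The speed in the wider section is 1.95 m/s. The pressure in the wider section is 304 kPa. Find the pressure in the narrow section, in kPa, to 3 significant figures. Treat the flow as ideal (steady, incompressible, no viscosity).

299 kPa

Continuity gives A₁v₁ = A₂v₂, so v₂ = (216 cm²)/(111 cm²) × 1.95 m/s = 3.80 m/s.
The pipe is horizontal, so Bernoulli reduces to P₁ + ½ρv₁² = P₂ + ½ρv₂².
P₂ = P₁ − ½ρ(v₂² − v₁²) = 304000 − ½·1020·(3.80² − 1.95²) = 304000 − 5430 = 299000 Pa.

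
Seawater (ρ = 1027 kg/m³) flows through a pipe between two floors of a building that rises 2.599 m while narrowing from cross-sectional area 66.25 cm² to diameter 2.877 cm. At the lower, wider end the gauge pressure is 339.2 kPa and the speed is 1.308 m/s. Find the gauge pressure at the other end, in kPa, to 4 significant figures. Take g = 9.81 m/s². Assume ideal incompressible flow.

Mass conservation (A₁v₁ = A₂v₂) gives v₂ = 1.308 × 66.25/6.501 = 13.33 m/s.
Bernoulli: P₁ + ½ρv₁² + ρg h₁ = P₂ + ½ρv₂² + ρg h₂, so P₂ = P₁ + ½ρ(v₁² − v₂²) − ρg(h₂ − h₁).
P₂ = 339200 + ½·1027·(1.308² − 13.33²) − 1027·9.81·(+2.599) = 339200 + (-90360) − (26180) = 222700 Pa.

P₂ ≈ 222.7 kPa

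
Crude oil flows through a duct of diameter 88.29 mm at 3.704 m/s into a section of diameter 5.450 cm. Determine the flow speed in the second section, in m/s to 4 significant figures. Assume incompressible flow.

v₂ ≈ 9.721 m/s

Mass conservation (A₁v₁ = A₂v₂) gives v₂ = 3.704 × 61.22/23.33 = 9.721 m/s.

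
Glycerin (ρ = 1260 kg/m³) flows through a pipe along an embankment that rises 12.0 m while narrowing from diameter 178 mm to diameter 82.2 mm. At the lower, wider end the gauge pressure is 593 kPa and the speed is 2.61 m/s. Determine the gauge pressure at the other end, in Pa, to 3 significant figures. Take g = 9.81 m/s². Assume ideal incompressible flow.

Continuity gives A₁v₁ = A₂v₂, so v₂ = (249 cm²)/(53.1 cm²) × 2.61 m/s = 12.2 m/s.
Applying Bernoulli between the two ends and solving for P₂: P₂ = P₁ + ½ρ(v₁² − v₂²) − ρgΔh.
P₂ = 593000 + ½·1260·(2.61² − 12.2²) − 1260·9.81·(+12.0) = 593000 + (-90100) − (148000) = 355000 Pa.

355000 Pa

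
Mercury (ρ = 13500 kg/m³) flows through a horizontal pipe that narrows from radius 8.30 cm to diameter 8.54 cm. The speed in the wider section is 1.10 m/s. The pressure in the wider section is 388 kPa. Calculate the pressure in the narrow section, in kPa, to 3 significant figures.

By continuity, v₂ = v₁·A₁/A₂ = 1.10·(216/57.3) = 4.16 m/s.
The pipe is horizontal, so Bernoulli reduces to P₁ + ½ρv₁² = P₂ + ½ρv₂².
P₂ = P₁ − ½ρ(v₂² − v₁²) = 388000 − ½·13500·(4.16² − 1.10²) = 388000 − 108000 = 280000 Pa.

P₂ ≈ 280 kPa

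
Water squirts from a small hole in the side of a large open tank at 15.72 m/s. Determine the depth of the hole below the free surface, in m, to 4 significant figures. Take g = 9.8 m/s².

h = 12.61 m

For a small hole in a large open tank, ½v² = gh, giving h = v²/(2g).
h = 15.72²/(2·9.8) = 247.1/19.60 = 12.61 m.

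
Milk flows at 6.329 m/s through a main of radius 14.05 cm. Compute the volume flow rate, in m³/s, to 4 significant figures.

Q = A·v = 0.06202 m² × 6.329 m/s = 0.3925 m³/s.

Q = 0.3925 m³/s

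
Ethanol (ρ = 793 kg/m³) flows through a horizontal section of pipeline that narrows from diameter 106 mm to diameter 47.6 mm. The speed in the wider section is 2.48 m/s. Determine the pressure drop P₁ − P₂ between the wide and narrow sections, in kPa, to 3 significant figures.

ΔP = 57.5 kPa

Continuity gives A₁v₁ = A₂v₂, so v₂ = (88.2 cm²)/(17.8 cm²) × 2.48 m/s = 12.3 m/s.
Bernoulli (h₁ = h₂): P₁ − P₂ = ½ρ(v₂² − v₁²).
P₁ − P₂ = ½·793·(12.3² − 2.48²) = ½·793·145 = 57500 Pa.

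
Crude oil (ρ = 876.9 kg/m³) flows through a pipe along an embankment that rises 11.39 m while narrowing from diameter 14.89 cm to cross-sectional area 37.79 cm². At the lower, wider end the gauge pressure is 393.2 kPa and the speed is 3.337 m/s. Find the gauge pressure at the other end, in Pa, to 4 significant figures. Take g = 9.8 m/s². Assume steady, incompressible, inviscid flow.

P₂ = 196500 Pa

Mass conservation (A₁v₁ = A₂v₂) gives v₂ = 3.337 × 174.1/37.79 = 15.38 m/s.
Energy conservation along the streamline gives P₂ = P₁ − ½ρ(v₂² − v₁²) − ρg(h₂ − h₁).
P₂ = 393200 + ½·876.9·(3.337² − 15.38²) − 876.9·9.8·(+11.39) = 393200 + (-98780) − (97880) = 196500 Pa.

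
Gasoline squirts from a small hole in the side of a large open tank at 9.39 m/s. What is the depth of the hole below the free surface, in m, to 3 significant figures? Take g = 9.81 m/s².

h ≈ 4.49 m

For a small hole in a large open tank, ½v² = gh, giving h = v²/(2g).
h = 9.39²/(2·9.81) = 88.2/19.62 = 4.49 m.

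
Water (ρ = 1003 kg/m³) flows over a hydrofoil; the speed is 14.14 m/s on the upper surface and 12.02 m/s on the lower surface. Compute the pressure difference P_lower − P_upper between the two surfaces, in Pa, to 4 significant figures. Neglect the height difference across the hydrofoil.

The pressure is lower where the speed is higher: ΔP = ½ρ(v_up² − v_low²).
ΔP = ½·1003·(14.14² − 12.02²) = 27810 Pa.

27810 Pa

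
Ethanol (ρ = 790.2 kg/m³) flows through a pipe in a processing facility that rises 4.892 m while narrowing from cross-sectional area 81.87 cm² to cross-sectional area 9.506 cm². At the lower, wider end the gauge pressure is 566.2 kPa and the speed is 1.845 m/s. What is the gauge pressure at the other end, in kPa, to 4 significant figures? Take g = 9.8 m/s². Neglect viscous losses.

P₂ = 429.9 kPa

Continuity gives A₁v₁ = A₂v₂, so v₂ = (81.87 cm²)/(9.506 cm²) × 1.845 m/s = 15.89 m/s.
Bernoulli: P₁ + ½ρv₁² + ρg h₁ = P₂ + ½ρv₂² + ρg h₂, so P₂ = P₁ + ½ρ(v₁² − v₂²) − ρg(h₂ − h₁).
P₂ = 566200 + ½·790.2·(1.845² − 15.89²) − 790.2·9.8·(+4.892) = 566200 + (-98410) − (37880) = 429900 Pa.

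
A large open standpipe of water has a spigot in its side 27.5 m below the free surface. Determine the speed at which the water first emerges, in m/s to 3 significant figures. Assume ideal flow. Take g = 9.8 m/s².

Torricelli's result v = √(2gh) gives v = √(2·9.8·27.5) = 23.2 m/s.

v = 23.2 m/s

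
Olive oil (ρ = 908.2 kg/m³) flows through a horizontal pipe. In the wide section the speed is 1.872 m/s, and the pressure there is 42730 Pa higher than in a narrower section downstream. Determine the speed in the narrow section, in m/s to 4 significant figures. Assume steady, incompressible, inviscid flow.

v₂ = 9.879 m/s

Horizontal Bernoulli: P₁ + ½ρv₁² = P₂ + ½ρv₂², so v₂² = v₁² + 2(P₁ − P₂)/ρ.
v₂ = √(1.872² + 2·42730/908.2) = √(3.504 + 94.10) = 9.879 m/s.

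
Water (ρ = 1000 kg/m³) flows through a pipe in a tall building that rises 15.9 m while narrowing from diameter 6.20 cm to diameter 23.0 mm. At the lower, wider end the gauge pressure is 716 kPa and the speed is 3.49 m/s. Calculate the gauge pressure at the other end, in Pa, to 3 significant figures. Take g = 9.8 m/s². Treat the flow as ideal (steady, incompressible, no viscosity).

P₂ ≈ 245000 Pa

Mass conservation (A₁v₁ = A₂v₂) gives v₂ = 3.49 × 30.2/4.15 = 25.4 m/s.
Applying Bernoulli between the two ends and solving for P₂: P₂ = P₁ + ½ρ(v₁² − v₂²) − ρgΔh.
P₂ = 716000 + ½·1000·(3.49² − 25.4²) − 1000·9.8·(+15.9) = 716000 + (-315000) − (156000) = 245000 Pa.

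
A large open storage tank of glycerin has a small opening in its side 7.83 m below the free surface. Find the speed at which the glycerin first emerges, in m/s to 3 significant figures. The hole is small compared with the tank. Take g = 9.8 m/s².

12.4 m/s

The surface is effectively still and both ends are open, so ½v² = gh and v = √(2·9.8·7.83) = 12.4 m/s.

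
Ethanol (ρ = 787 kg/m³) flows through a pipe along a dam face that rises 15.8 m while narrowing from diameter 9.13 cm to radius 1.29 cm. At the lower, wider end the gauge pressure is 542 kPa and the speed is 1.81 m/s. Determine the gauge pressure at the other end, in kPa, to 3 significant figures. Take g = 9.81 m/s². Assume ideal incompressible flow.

P₂ ≈ 219 kPa

Mass conservation (A₁v₁ = A₂v₂) gives v₂ = 1.81 × 65.5/5.23 = 22.7 m/s.
Energy conservation along the streamline gives P₂ = P₁ − ½ρ(v₂² − v₁²) − ρg(h₂ − h₁).
P₂ = 542000 + ½·787·(1.81² − 22.7²) − 787·9.81·(+15.8) = 542000 + (-201000) − (122000) = 219000 Pa.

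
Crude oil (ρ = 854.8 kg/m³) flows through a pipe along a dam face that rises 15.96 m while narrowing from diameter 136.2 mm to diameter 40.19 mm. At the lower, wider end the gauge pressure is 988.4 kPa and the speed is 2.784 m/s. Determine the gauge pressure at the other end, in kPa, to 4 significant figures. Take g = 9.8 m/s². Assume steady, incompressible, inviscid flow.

The volume flow rate is constant, so v₂ = (A₁/A₂)v₁ = (145.7/12.69)·2.784 = 31.97 m/s.
Bernoulli: P₁ + ½ρv₁² + ρg h₁ = P₂ + ½ρv₂² + ρg h₂, so P₂ = P₁ + ½ρ(v₁² − v₂²) − ρg(h₂ − h₁).
P₂ = 988400 + ½·854.8·(2.784² − 31.97²) − 854.8·9.8·(+15.96) = 988400 + (-433600) − (133700) = 421100 Pa.

421.1 kPa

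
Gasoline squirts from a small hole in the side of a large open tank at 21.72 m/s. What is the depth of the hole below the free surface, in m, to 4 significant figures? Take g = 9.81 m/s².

For a small hole in a large open tank, ½v² = gh, giving h = v²/(2g).
h = 21.72²/(2·9.81) = 471.8/19.62 = 24.04 m.

24.04 m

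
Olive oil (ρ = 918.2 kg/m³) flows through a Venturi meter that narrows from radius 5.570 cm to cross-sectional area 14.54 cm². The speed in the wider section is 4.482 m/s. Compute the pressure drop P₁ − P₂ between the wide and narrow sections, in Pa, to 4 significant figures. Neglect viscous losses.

By continuity, v₂ = v₁·A₁/A₂ = 4.482·(97.47/14.54) = 30.04 m/s.
Bernoulli (h₁ = h₂): P₁ − P₂ = ½ρ(v₂² − v₁²).
P₁ − P₂ = ½·918.2·(30.04² − 4.482²) = ½·918.2·882.6 = 405200 Pa.

ΔP ≈ 405200 Pa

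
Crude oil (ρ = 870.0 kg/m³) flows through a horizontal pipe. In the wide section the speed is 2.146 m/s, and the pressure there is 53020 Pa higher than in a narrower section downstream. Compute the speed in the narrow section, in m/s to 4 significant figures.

v₂ ≈ 11.25 m/s

With h₁ = h₂, rearranging Bernoulli gives v₂ = √(v₁² + 2ΔP/ρ).
v₂ = √(2.146² + 2·53020/870.0) = √(4.605 + 121.9) = 11.25 m/s.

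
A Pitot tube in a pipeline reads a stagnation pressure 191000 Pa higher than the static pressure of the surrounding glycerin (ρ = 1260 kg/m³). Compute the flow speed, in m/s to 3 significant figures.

v ≈ 17.4 m/s

Bernoulli between the free stream and the stagnation point: ½ρv² = P_stag − P_static.
v = √(2ΔP/ρ) = √(2·191000/1260) = 17.4 m/s.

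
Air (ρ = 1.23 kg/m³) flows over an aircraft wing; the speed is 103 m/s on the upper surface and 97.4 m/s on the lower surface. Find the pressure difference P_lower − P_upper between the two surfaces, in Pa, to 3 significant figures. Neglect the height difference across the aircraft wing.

The pressure is lower where the speed is higher: ΔP = ½ρ(v_up² − v_low²).
ΔP = ½·1.23·(103² − 97.4²) = 690 Pa.

ΔP = 690 Pa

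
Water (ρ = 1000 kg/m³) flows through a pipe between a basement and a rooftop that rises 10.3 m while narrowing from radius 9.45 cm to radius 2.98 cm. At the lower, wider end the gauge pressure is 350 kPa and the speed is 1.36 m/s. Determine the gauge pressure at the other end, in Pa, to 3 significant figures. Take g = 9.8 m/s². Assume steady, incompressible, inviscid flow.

Continuity gives A₁v₁ = A₂v₂, so v₂ = (281 cm²)/(27.9 cm²) × 1.36 m/s = 13.7 m/s.
Energy conservation along the streamline gives P₂ = P₁ − ½ρ(v₂² − v₁²) − ρg(h₂ − h₁).
P₂ = 350000 + ½·1000·(1.36² − 13.7²) − 1000·9.8·(+10.3) = 350000 + (-92600) − (101000) = 156000 Pa.

156000 Pa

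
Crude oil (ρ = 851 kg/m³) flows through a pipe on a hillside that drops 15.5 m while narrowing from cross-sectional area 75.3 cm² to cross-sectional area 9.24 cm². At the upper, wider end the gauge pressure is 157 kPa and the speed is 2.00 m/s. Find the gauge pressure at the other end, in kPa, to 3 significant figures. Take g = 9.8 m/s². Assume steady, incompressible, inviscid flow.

P₂ ≈ 175 kPa

Continuity gives A₁v₁ = A₂v₂, so v₂ = (75.3 cm²)/(9.24 cm²) × 2.00 m/s = 16.3 m/s.
Applying Bernoulli between the two ends and solving for P₂: P₂ = P₁ + ½ρ(v₁² − v₂²) − ρgΔh.
P₂ = 157000 + ½·851·(2.00² − 16.3²) − 851·9.8·(−15.5) = 157000 + (-111000) − (-129000) = 175000 Pa.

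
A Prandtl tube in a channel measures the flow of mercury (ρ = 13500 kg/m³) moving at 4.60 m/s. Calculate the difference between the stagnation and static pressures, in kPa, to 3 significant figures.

ΔP = 143 kPa

The dynamic pressure equals the rise in static pressure at the stagnation point: ΔP = ½ρv².
ΔP = ½·13500·4.60² = 143000 Pa.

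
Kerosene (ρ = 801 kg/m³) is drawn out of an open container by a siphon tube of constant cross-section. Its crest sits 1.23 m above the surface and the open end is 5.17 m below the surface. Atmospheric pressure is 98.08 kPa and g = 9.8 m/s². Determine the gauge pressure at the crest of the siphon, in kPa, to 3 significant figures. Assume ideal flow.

P_gauge ≈ -50.2 kPa

The outlet speed comes from Torricelli: v = √(2g·5.17) = 10.1 m/s.
Continuity keeps v the same throughout the tube; from surface to crest, P_atm + 0 = P_top + ½ρv² + ρg·h_top.
P_top = 98080 − ½·801·10.1² − 801·9.8·1.23 = 47800 Pa. So P_gauge = P_top − P_atm = -50200 Pa.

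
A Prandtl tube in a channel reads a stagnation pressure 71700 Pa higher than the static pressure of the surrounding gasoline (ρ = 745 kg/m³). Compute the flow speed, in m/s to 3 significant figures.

At the stagnation point the flow is brought to rest, so Bernoulli gives P_stag − P_static = ½ρv².
v = √(2ΔP/ρ) = √(2·71700/745) = 13.9 m/s.

13.9 m/s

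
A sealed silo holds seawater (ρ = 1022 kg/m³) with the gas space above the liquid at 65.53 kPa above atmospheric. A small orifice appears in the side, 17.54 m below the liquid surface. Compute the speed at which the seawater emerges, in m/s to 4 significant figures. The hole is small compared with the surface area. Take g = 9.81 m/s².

v ≈ 21.73 m/s

Take point 1 at the surface (v₁ ≈ 0) and point 2 at the hole (at atmospheric pressure). Bernoulli: P₁ + ρg h = P_atm + ½ρv₂².
With P₁ − P_atm = 65530 Pa, v₂ = √(2gh + 2ΔP/ρ) = √(2·9.81·17.54 + 2·65530/1022) = 21.73 m/s.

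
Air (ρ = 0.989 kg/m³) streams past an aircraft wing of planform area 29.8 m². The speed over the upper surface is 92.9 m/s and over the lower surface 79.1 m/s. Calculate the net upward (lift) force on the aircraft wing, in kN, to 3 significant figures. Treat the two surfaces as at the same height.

35.0 kN

With equal heights on the two surfaces, Bernoulli gives P_lower − P_upper = ½ρ(v_upper² − v_lower²).
ΔP = ½·0.989·(92.9² − 79.1²) = 1170 Pa.
Lift = ΔP · A = 1170 × 29.8 = 35000 N.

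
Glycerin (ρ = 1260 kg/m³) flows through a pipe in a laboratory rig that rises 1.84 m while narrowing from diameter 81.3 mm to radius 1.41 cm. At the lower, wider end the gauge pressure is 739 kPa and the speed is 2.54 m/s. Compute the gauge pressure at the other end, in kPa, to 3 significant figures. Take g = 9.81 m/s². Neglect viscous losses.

The volume flow rate is constant, so v₂ = (A₁/A₂)v₁ = (51.9/6.25)·2.54 = 21.1 m/s.
Energy conservation along the streamline gives P₂ = P₁ − ½ρ(v₂² − v₁²) − ρg(h₂ − h₁).
P₂ = 739000 + ½·1260·(2.54² − 21.1²) − 1260·9.81·(+1.84) = 739000 + (-277000) − (22700) = 440000 Pa.

P₂ = 440 kPa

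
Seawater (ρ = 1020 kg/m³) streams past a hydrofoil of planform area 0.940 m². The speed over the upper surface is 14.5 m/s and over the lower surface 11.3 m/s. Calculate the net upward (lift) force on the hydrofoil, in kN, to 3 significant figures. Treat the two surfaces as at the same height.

F ≈ 39.6 kN

From P + ½ρv² = const at equal height, P_low − P_up = ½ρ(v_up² − v_low²).
ΔP = ½·1020·(14.5² − 11.3²) = 42100 Pa.
Lift = ΔP · A = 42100 × 0.940 = 39600 N.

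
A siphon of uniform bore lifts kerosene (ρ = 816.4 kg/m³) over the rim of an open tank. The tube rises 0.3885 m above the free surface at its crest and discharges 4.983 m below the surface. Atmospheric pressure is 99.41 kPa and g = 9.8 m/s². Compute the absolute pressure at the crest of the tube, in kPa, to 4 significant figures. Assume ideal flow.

P_top ≈ 56.43 kPa

From the surface to the outlet (both open to atmosphere, surface at rest): v = √(2g·h_out) = √(2·9.8·4.983) = 9.883 m/s.
With constant cross-section the crest speed equals v; applying Bernoulli from the surface up to the crest, P_top = P_atm − ½ρv² − ρg·h_top.
P_top = 99410 − ½·816.4·9.883² − 816.4·9.8·0.3885 = 56430 Pa.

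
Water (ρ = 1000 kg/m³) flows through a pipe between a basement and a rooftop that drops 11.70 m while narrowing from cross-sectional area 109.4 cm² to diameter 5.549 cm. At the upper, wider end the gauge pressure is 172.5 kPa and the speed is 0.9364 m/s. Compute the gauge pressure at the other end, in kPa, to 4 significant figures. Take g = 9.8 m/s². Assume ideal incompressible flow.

The volume flow rate is constant, so v₂ = (A₁/A₂)v₁ = (109.4/24.18)·0.9364 = 4.236 m/s.
Applying Bernoulli between the two ends and solving for P₂: P₂ = P₁ + ½ρ(v₁² − v₂²) − ρgΔh.
P₂ = 172500 + ½·1000·(0.9364² − 4.236²) − 1000·9.8·(−11.70) = 172500 + (-8534) − (-114700) = 278600 Pa.

P₂ = 278.6 kPa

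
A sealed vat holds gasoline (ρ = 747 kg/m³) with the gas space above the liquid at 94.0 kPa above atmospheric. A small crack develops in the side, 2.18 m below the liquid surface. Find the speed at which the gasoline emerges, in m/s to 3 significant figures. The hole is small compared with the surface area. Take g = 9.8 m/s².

v = 17.2 m/s

Take point 1 at the surface (v₁ ≈ 0) and point 2 at the hole (at atmospheric pressure). Bernoulli: P₁ + ρg h = P_atm + ½ρv₂².
With P₁ − P_atm = 94000 Pa, v₂ = √(2gh + 2ΔP/ρ) = √(2·9.8·2.18 + 2·94000/747) = 17.2 m/s.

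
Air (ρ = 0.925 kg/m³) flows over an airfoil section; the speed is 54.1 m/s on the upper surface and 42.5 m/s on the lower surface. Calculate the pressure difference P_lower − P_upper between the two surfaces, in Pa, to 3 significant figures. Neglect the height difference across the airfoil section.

The pressure is lower where the speed is higher: ΔP = ½ρ(v_up² − v_low²).
ΔP = ½·0.925·(54.1² − 42.5²) = 518 Pa.

ΔP = 518 Pa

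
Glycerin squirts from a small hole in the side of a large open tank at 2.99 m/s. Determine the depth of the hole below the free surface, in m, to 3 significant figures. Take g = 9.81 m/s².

Inverting v = √(2gh) gives h = v² / 2g.
h = 2.99²/(2·9.81) = 8.94/19.62 = 0.456 m.

h ≈ 0.456 m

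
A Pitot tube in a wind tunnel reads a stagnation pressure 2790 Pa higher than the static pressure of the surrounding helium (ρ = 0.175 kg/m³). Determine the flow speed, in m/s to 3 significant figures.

179 m/s

The dynamic pressure equals the rise in static pressure at the stagnation point: ΔP = ½ρv².
v = √(2ΔP/ρ) = √(2·2790/0.175) = 179 m/s.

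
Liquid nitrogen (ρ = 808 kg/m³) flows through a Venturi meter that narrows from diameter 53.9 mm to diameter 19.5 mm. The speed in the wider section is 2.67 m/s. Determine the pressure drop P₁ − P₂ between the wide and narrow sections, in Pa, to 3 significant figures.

By continuity, v₂ = v₁·A₁/A₂ = 2.67·(22.8/2.99) = 20.4 m/s.
The pipe is horizontal, so Bernoulli reduces to P₁ + ½ρv₁² = P₂ + ½ρv₂².
P₁ − P₂ = ½·808·(20.4² − 2.67²) = ½·808·409 = 165000 Pa.

ΔP ≈ 165000 Pa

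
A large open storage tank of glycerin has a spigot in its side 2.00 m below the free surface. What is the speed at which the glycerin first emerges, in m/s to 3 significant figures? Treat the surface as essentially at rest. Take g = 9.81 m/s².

v = 6.26 m/s

The surface is effectively still and both ends are open, so ½v² = gh and v = √(2·9.81·2.00) = 6.26 m/s.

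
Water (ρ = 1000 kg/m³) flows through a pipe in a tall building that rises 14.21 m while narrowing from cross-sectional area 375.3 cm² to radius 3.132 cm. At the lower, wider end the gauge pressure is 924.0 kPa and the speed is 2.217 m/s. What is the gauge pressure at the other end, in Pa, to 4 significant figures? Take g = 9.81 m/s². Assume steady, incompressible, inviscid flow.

The volume flow rate is constant, so v₂ = (A₁/A₂)v₁ = (375.3/30.82)·2.217 = 27.00 m/s.
Energy conservation along the streamline gives P₂ = P₁ − ½ρ(v₂² − v₁²) − ρg(h₂ − h₁).
P₂ = 924000 + ½·1000·(2.217² − 27.00²) − 1000·9.81·(+14.21) = 924000 + (-362000) − (139400) = 422600 Pa.

P₂ ≈ 422600 Pa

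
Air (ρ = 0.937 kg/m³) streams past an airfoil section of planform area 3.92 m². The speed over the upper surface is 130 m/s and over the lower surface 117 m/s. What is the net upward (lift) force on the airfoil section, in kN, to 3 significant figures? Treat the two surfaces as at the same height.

F ≈ 5.90 kN

From P + ½ρv² = const at equal height, P_low − P_up = ½ρ(v_up² − v_low²).
ΔP = ½·0.937·(130² − 117²) = 1500 Pa.
Lift = ΔP · A = 1500 × 3.92 = 5900 N.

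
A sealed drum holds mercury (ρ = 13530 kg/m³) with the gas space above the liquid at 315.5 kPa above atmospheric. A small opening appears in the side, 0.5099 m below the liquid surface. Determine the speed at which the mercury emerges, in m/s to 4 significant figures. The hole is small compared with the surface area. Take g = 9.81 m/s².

Take point 1 at the surface (v₁ ≈ 0) and point 2 at the hole (at atmospheric pressure). Bernoulli: P₁ + ρg h = P_atm + ½ρv₂².
With P₁ − P_atm = 315500 Pa, v₂ = √(2gh + 2ΔP/ρ) = √(2·9.81·0.5099 + 2·315500/13530) = 7.526 m/s.

v ≈ 7.526 m/s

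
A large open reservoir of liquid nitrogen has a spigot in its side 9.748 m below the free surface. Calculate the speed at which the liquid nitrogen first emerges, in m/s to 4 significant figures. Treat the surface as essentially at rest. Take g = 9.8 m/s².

13.82 m/s

The surface is effectively still and both ends are open, so ½v² = gh and v = √(2·9.8·9.748) = 13.82 m/s.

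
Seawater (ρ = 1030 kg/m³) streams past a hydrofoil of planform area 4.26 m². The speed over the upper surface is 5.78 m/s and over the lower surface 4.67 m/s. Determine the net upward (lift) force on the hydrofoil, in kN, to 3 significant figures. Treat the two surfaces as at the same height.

F ≈ 25.4 kN

The faster flow above has the lower pressure; Bernoulli (same height) gives ΔP = ½ρ(v_up² − v_low²).
ΔP = ½·1030·(5.78² − 4.67²) = 5970 Pa.
Lift = ΔP · A = 5970 × 4.26 = 25400 N.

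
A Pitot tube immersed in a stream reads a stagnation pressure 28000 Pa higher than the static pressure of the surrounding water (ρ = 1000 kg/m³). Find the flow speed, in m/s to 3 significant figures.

v ≈ 7.48 m/s

At the stagnation point the flow is brought to rest, so Bernoulli gives P_stag − P_static = ½ρv².
v = √(2ΔP/ρ) = √(2·28000/1000) = 7.48 m/s.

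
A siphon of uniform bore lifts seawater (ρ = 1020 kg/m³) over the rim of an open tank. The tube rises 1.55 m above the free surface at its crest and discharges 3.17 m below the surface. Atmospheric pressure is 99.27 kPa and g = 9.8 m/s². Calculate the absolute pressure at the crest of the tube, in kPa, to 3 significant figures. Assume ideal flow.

P_top = 52.1 kPa

Bernoulli surface→outlet gives ½v² = g·h_out, so v = √(2·9.8·3.17) = 7.88 m/s.
Continuity keeps v the same throughout the tube; from surface to crest, P_atm + 0 = P_top + ½ρv² + ρg·h_top.
P_top = 99270 − ½·1020·7.88² − 1020·9.8·1.55 = 52100 Pa.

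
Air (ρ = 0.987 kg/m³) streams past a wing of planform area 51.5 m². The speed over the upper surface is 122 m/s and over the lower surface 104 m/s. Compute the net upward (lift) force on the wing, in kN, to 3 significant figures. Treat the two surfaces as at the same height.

F = 103 kN

From P + ½ρv² = const at equal height, P_low − P_up = ½ρ(v_up² − v_low²).
ΔP = ½·0.987·(122² − 104²) = 2010 Pa.
Lift = ΔP · A = 2010 × 51.5 = 103000 N.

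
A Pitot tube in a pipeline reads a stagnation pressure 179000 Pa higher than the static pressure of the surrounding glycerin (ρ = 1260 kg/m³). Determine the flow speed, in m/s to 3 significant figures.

At the stagnation point the flow is brought to rest, so Bernoulli gives P_stag − P_static = ½ρv².
v = √(2ΔP/ρ) = √(2·179000/1260) = 16.9 m/s.

v ≈ 16.9 m/s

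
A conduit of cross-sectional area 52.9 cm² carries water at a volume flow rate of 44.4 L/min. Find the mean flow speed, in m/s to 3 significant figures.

Q = 44.4 L/min = 0.000740 m³/s.
v = Q/A = 0.000740 / 0.00529 = 0.140 m/s.

v ≈ 0.140 m/s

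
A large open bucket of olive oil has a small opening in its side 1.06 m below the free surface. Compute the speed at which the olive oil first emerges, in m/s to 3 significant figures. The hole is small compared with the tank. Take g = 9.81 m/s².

Torricelli's result v = √(2gh) gives v = √(2·9.81·1.06) = 4.56 m/s.

v ≈ 4.56 m/s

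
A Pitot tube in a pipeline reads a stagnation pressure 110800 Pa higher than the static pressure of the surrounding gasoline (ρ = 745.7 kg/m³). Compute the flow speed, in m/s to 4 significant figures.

The dynamic pressure equals the rise in static pressure at the stagnation point: ΔP = ½ρv².
v = √(2ΔP/ρ) = √(2·110800/745.7) = 17.24 m/s.

v ≈ 17.24 m/s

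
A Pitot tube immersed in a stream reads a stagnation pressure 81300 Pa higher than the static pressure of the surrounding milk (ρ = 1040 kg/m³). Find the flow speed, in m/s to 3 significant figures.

12.5 m/s

Bernoulli between the free stream and the stagnation point: ½ρv² = P_stag − P_static.
v = √(2ΔP/ρ) = √(2·81300/1040) = 12.5 m/s.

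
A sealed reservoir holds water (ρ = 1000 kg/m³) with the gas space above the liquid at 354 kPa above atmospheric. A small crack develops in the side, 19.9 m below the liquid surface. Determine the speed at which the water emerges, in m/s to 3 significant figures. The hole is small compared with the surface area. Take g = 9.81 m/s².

v ≈ 33.1 m/s

Take point 1 at the surface (v₁ ≈ 0) and point 2 at the hole (at atmospheric pressure). Bernoulli: P₁ + ρg h = P_atm + ½ρv₂².
With P₁ − P_atm = 354000 Pa, v₂ = √(2gh + 2ΔP/ρ) = √(2·9.81·19.9 + 2·354000/1000) = 33.1 m/s.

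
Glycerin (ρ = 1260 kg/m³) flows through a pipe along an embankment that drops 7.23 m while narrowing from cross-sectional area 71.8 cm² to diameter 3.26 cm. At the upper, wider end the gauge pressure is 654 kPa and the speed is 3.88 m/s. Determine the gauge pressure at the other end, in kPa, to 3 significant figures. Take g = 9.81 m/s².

51.1 kPa

By continuity, v₂ = v₁·A₁/A₂ = 3.88·(71.8/8.35) = 33.4 m/s.
Bernoulli: P₁ + ½ρv₁² + ρg h₁ = P₂ + ½ρv₂² + ρg h₂, so P₂ = P₁ + ½ρ(v₁² − v₂²) − ρg(h₂ − h₁).
P₂ = 654000 + ½·1260·(3.88² − 33.4²) − 1260·9.81·(−7.23) = 654000 + (-692000) − (-89400) = 51100 Pa.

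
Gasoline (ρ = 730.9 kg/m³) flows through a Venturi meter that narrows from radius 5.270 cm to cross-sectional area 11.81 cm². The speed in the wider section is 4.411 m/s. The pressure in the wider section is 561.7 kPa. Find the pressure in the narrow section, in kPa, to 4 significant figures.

P₂ ≈ 180.7 kPa

The volume flow rate is constant, so v₂ = (A₁/A₂)v₁ = (87.25/11.81)·4.411 = 32.59 m/s.
Along the horizontal streamline, P + ½ρv² is constant.
P₂ = P₁ − ½ρ(v₂² − v₁²) = 561700 − ½·730.9·(32.59² − 4.411²) = 561700 − 381000 = 180700 Pa.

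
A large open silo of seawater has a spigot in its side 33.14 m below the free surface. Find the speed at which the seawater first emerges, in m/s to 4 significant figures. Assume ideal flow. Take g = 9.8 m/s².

With the surface at rest and both surface and jet at atmospheric pressure, Bernoulli gives ρg h = ½ρv², so v = √(2gh) = √(2·9.8·33.14) = 25.49 m/s.

v = 25.49 m/s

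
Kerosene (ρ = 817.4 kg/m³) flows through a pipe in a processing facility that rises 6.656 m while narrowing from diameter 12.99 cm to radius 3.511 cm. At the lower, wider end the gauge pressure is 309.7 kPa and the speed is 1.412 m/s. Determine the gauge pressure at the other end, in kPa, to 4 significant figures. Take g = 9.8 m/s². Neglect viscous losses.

P₂ = 247.7 kPa

Continuity gives A₁v₁ = A₂v₂, so v₂ = (132.5 cm²)/(38.73 cm²) × 1.412 m/s = 4.832 m/s.
Energy conservation along the streamline gives P₂ = P₁ − ½ρ(v₂² − v₁²) − ρg(h₂ − h₁).
P₂ = 309700 + ½·817.4·(1.412² − 4.832²) − 817.4·9.8·(+6.656) = 309700 + (-8728) − (53320) = 247700 Pa.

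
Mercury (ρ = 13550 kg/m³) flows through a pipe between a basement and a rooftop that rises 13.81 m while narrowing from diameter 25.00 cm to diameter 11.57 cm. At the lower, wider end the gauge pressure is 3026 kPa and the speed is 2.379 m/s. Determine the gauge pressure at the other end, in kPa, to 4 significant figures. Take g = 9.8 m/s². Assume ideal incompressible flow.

P₂ = 394.7 kPa

The volume flow rate is constant, so v₂ = (A₁/A₂)v₁ = (490.9/105.1)·2.379 = 11.11 m/s.
Energy conservation along the streamline gives P₂ = P₁ − ½ρ(v₂² − v₁²) − ρg(h₂ − h₁).
P₂ = 3026000 + ½·13550·(2.379² − 11.11²) − 13550·9.8·(+13.81) = 3026000 + (-797500) − (1834000) = 394700 Pa.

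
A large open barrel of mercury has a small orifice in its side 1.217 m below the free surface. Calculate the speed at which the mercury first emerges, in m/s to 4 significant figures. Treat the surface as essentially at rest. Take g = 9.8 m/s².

The surface is effectively still and both ends are open, so ½v² = gh and v = √(2·9.8·1.217) = 4.884 m/s.

v ≈ 4.884 m/s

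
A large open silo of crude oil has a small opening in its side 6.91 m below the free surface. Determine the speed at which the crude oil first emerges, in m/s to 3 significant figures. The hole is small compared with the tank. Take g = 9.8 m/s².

With the surface at rest and both surface and jet at atmospheric pressure, Bernoulli gives ρg h = ½ρv², so v = √(2gh) = √(2·9.8·6.91) = 11.6 m/s.

v ≈ 11.6 m/s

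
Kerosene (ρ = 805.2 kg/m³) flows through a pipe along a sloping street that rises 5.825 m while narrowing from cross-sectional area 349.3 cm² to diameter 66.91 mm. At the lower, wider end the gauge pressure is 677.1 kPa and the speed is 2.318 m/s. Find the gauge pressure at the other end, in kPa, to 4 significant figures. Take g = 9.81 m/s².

The volume flow rate is constant, so v₂ = (A₁/A₂)v₁ = (349.3/35.16)·2.318 = 23.03 m/s.
Bernoulli: P₁ + ½ρv₁² + ρg h₁ = P₂ + ½ρv₂² + ρg h₂, so P₂ = P₁ + ½ρ(v₁² − v₂²) − ρg(h₂ − h₁).
P₂ = 677100 + ½·805.2·(2.318² − 23.03²) − 805.2·9.81·(+5.825) = 677100 + (-211300) − (46010) = 419800 Pa.

P₂ = 419.8 kPa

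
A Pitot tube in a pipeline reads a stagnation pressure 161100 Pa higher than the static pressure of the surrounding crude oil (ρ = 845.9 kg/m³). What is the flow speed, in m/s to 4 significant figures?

At the stagnation point the flow is brought to rest, so Bernoulli gives P_stag − P_static = ½ρv².
v = √(2ΔP/ρ) = √(2·161100/845.9) = 19.52 m/s.

v ≈ 19.52 m/s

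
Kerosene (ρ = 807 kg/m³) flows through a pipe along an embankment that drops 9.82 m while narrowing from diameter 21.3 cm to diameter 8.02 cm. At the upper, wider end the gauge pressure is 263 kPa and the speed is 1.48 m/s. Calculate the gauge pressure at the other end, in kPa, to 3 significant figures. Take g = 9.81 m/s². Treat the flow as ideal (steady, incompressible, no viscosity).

P₂ ≈ 298 kPa

Mass conservation (A₁v₁ = A₂v₂) gives v₂ = 1.48 × 356/50.5 = 10.4 m/s.
Energy conservation along the streamline gives P₂ = P₁ − ½ρ(v₂² − v₁²) − ρg(h₂ − h₁).
P₂ = 263000 + ½·807·(1.48² − 10.4²) − 807·9.81·(−9.82) = 263000 + (-43100) − (-77700) = 298000 Pa.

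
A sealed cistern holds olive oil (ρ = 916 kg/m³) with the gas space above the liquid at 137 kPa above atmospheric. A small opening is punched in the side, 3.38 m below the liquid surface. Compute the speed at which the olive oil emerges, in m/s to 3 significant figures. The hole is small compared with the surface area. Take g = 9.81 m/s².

Take point 1 at the surface (v₁ ≈ 0) and point 2 at the hole (at atmospheric pressure). Bernoulli: P₁ + ρg h = P_atm + ½ρv₂².
With P₁ − P_atm = 137000 Pa, v₂ = √(2gh + 2ΔP/ρ) = √(2·9.81·3.38 + 2·137000/916) = 19.1 m/s.

v ≈ 19.1 m/s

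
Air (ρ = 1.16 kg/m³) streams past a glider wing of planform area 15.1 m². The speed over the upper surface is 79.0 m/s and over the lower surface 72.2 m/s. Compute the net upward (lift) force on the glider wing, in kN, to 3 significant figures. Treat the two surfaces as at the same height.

With equal heights on the two surfaces, Bernoulli gives P_lower − P_upper = ½ρ(v_upper² − v_lower²).
ΔP = ½·1.16·(79.0² − 72.2²) = 596 Pa.
Lift = ΔP · A = 596 × 15.1 = 9000 N.

F ≈ 9.00 kN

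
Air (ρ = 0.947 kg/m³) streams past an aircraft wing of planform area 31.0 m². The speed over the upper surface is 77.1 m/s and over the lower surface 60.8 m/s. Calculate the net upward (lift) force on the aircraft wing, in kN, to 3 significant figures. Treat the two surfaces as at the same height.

With equal heights on the two surfaces, Bernoulli gives P_lower − P_upper = ½ρ(v_upper² − v_lower²).
ΔP = ½·0.947·(77.1² − 60.8²) = 1060 Pa.
Lift = ΔP · A = 1060 × 31.0 = 33000 N.

F = 33.0 kN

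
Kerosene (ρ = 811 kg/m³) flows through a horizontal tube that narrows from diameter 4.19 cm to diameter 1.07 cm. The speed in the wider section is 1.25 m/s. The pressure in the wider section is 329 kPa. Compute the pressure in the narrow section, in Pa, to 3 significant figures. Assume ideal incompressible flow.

181000 Pa

By continuity, v₂ = v₁·A₁/A₂ = 1.25·(13.8/0.899) = 19.2 m/s.
With no height change, Bernoulli's equation is P₁ + ½ρv₁² = P₂ + ½ρv₂².
P₂ = P₁ − ½ρ(v₂² − v₁²) = 329000 − ½·811·(19.2² − 1.25²) = 329000 − 148000 = 181000 Pa.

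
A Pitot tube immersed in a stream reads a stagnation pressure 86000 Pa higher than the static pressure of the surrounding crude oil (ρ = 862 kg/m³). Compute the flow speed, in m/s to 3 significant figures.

v = 14.1 m/s

At the stagnation point the flow is brought to rest, so Bernoulli gives P_stag − P_static = ½ρv².
v = √(2ΔP/ρ) = √(2·86000/862) = 14.1 m/s.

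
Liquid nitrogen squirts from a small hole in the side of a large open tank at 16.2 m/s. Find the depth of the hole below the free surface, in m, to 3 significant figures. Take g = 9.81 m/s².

13.4 m

Inverting v = √(2gh) gives h = v² / 2g.
h = 16.2²/(2·9.81) = 262/19.62 = 13.4 m.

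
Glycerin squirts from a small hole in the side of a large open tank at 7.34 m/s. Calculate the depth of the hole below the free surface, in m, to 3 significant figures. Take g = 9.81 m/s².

Inverting v = √(2gh) gives h = v² / 2g.
h = 7.34²/(2·9.81) = 53.9/19.62 = 2.75 m.

h ≈ 2.75 m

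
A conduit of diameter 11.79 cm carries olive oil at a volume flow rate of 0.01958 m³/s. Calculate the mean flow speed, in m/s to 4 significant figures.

1.793 m/s

Q = 0.01958 m³/s = 0.01958 m³/s.
v = Q/A = 0.01958 / 0.01092 = 1.793 m/s.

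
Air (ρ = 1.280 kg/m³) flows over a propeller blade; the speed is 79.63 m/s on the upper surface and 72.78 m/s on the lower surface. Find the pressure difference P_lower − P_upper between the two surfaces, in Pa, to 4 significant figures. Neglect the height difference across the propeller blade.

668.2 Pa

With negligible Δh, P + ½ρv² is constant, so P_low − P_up = ½ρ(v_up² − v_low²).
ΔP = ½·1.280·(79.63² − 72.78²) = 668.2 Pa.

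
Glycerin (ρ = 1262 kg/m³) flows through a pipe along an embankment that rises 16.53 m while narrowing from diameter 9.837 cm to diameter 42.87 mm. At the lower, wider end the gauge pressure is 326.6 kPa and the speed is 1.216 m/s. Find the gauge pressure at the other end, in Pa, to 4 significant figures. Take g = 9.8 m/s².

Mass conservation (A₁v₁ = A₂v₂) gives v₂ = 1.216 × 76.00/14.43 = 6.403 m/s.
Applying Bernoulli between the two ends and solving for P₂: P₂ = P₁ + ½ρ(v₁² − v₂²) − ρgΔh.
P₂ = 326600 + ½·1262·(1.216² − 6.403²) − 1262·9.8·(+16.53) = 326600 + (-24930) − (204400) = 97230 Pa.

P₂ ≈ 97230 Pa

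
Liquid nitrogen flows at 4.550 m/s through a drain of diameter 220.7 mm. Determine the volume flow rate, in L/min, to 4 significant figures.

Q = A·v = 0.03826 m² × 4.550 m/s = 0.1741 m³/s.
Converting: 0.1741 m³/s × 60000 = 10440 L/min.

Q ≈ 10440 L/min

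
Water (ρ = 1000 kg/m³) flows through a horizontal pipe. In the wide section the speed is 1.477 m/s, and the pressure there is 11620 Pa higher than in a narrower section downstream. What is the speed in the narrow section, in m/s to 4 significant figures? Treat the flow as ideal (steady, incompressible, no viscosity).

v₂ = 5.042 m/s

With h₁ = h₂, rearranging Bernoulli gives v₂ = √(v₁² + 2ΔP/ρ).
v₂ = √(1.477² + 2·11620/1000) = √(2.182 + 23.24) = 5.042 m/s.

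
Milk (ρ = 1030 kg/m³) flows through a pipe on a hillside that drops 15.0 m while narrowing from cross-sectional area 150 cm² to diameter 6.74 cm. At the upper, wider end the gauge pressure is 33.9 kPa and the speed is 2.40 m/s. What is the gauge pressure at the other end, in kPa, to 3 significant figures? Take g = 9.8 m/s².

P₂ ≈ 136 kPa

The volume flow rate is constant, so v₂ = (A₁/A₂)v₁ = (150/35.7)·2.40 = 10.1 m/s.
Applying Bernoulli between the two ends and solving for P₂: P₂ = P₁ + ½ρ(v₁² − v₂²) − ρgΔh.
P₂ = 33900 + ½·1030·(2.40² − 10.1²) − 1030·9.8·(−15.0) = 33900 + (-49500) − (-151000) = 136000 Pa.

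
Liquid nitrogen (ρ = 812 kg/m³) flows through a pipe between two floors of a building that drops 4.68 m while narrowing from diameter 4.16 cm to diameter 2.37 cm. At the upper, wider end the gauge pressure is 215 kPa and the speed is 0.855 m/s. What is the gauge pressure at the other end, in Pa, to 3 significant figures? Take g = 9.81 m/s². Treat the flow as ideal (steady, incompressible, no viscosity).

P₂ ≈ 250000 Pa

By continuity, v₂ = v₁·A₁/A₂ = 0.855·(13.6/4.41) = 2.63 m/s.
Applying Bernoulli between the two ends and solving for P₂: P₂ = P₁ + ½ρ(v₁² − v₂²) − ρgΔh.
P₂ = 215000 + ½·812·(0.855² − 2.63²) − 812·9.81·(−4.68) = 215000 + (-2520) − (-37300) = 250000 Pa.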